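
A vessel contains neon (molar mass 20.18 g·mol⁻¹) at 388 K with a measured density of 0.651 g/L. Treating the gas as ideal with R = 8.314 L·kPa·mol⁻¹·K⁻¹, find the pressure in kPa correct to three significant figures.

P ≈ 104 kPa

ρ = PM/(RT) ⇒ P = ρRT/M = (0.651 × 8.314 × 388.0) / 20.18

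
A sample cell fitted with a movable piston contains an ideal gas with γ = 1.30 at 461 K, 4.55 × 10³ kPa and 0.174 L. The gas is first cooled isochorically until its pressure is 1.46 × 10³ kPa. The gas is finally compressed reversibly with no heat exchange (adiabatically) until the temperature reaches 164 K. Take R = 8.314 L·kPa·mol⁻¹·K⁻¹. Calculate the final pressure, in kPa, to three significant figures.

Isochoric, so P/T is constant: V₂ = V₁; T₂ = T₁·(P₂/P₁) = 147.9 K.
Adiabatic (γ = 1.30), T V^(γ−1) and P V^γ constant: P₃ = P₂·(T₃/T₂)^(γ/(γ−1)) = 2283 kPa; V₃ = V₂·(T₂/T₃)^(1/(γ−1)) = 0.1234 L.

P₃ ≈ 2.28e+03 kPa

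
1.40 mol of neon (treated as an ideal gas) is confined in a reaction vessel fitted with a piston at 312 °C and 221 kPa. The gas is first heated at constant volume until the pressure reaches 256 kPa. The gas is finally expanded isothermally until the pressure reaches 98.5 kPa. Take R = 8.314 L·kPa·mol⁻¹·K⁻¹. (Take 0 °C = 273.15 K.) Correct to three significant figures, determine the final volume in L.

V₃ ≈ 80.1 L

Convert: T₁ = 585.1 K.
From PV = nRT: V₁ = nRT₁/P₁ = 30.82 L.
Isochoric, so P/T is constant: V₂ = V₁; T₂ = T₁·(P₂/P₁) = 677.8 K.
T constant ⇒ Boyle's law P V = const: T₃ = T₂; V₃ = V₂·(P₂/P₃) = 80.10 L.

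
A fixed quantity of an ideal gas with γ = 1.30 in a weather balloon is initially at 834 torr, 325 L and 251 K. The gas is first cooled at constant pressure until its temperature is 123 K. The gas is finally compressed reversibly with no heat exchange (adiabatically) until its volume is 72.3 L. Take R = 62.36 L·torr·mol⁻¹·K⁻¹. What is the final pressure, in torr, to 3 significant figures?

Isobaric, so V/T is constant: P₂ = P₁; V₂ = V₁·(T₂/T₁) = 159.3 L.
Reversible adiabatic, γ = 1.30: T₃ = T₂·(V₂/V₃)^(γ−1) = 155.9 K; P₃ = P₂·(V₂/V₃)^γ = 2328 torr.

P₃ ≈ 2.33e+03 torr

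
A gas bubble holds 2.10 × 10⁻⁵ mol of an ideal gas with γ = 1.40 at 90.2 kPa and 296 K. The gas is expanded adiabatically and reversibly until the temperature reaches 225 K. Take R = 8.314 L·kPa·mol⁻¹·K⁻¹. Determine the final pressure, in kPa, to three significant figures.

From PV = nRT: V₁ = nRT₁/P₁ = 0.0005729 L.
Adiabatic (γ = 1.40), T V^(γ−1) and P V^γ constant: P₂ = P₁·(T₂/T₁)^(γ/(γ−1)) = 34.54 kPa; V₂ = V₁·(T₁/T₂)^(1/(γ−1)) = 0.001137 L.

P₂ ≈ 34.5 kPa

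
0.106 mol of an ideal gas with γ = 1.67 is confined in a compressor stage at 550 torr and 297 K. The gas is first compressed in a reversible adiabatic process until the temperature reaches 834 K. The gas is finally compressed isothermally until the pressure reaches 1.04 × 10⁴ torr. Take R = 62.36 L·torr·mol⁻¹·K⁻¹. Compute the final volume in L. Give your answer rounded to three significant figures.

From PV = nRT: V₁ = nRT₁/P₁ = 3.569 L.
Adiabatic (γ = 1.67), T V^(γ−1) and P V^γ constant: P₂ = P₁·(T₂/T₁)^(γ/(γ−1)) = 7212 torr; V₂ = V₁·(T₁/T₂)^(1/(γ−1)) = 0.7644 L.
T constant ⇒ Boyle's law P V = const: T₃ = T₂; V₃ = V₂·(P₂/P₃) = 0.5301 L.

V₃ ≈ 0.530 L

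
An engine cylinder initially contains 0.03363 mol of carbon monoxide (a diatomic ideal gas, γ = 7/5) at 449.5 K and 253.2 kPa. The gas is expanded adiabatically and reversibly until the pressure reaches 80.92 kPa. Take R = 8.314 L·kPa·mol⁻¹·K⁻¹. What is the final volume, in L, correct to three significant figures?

From PV = nRT: V₁ = nRT₁/P₁ = 0.4964 L.
Adiabatic (γ = 7/5), T V^(γ−1) and P V^γ constant: T₂ = T₁·(P₂/P₁)^((γ−1)/γ) = 324.5 K; V₂ = V₁·(P₁/P₂)^(1/γ) = 1.121 L.

V₂ ≈ 1.12 L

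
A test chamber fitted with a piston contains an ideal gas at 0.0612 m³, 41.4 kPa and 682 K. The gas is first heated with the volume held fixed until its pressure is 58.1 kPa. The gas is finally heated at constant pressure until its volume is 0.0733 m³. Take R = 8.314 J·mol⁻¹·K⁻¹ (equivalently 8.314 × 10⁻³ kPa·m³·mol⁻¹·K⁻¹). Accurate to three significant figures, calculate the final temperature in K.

Isochoric, so P/T is constant: V₂ = V₁; T₂ = T₁·(P₂/P₁) = 957.1 K.
Isobaric, so V/T is constant: P₃ = P₂; T₃ = T₂·(V₃/V₂) = 1146 K.

T₃ ≈ 1.15e+03 K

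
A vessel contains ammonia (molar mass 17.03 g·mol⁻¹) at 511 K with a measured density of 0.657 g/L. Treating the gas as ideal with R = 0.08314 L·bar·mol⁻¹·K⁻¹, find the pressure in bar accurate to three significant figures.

P ≈ 1.64 bar

ρ = PM/(RT) ⇒ P = ρRT/M = (0.657 × 0.08314 × 511.0) / 17.03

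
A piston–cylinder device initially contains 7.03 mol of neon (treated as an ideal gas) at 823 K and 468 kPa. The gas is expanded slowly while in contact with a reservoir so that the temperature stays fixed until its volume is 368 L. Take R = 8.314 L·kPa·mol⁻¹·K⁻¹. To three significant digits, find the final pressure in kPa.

From PV = nRT: V₁ = nRT₁/P₁ = 102.8 L.
T constant ⇒ Boyle's law P V = const: T₂ = T₁; P₂ = P₁·(V₁/V₂) = 130.7 kPa.

P₂ ≈ 131 kPa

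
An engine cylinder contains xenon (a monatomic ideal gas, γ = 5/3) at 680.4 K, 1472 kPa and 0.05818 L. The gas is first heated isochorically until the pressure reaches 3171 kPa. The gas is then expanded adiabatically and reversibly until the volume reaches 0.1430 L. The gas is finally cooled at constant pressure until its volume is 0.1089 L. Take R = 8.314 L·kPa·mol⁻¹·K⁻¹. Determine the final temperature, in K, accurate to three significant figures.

T₄ ≈ 613 K

Isochoric, so P/T is constant: V₂ = V₁; T₂ = T₁·(P₂/P₁) = 1466 K.
Reversible adiabatic, γ = 5/3: T₃ = T₂·(V₂/V₃)^(γ−1) = 804.8 K; P₃ = P₂·(V₂/V₃)^γ = 708.4 kPa.
P constant ⇒ V ∝ T: P₄ = P₃; T₄ = T₃·(V₄/V₃) = 612.9 K.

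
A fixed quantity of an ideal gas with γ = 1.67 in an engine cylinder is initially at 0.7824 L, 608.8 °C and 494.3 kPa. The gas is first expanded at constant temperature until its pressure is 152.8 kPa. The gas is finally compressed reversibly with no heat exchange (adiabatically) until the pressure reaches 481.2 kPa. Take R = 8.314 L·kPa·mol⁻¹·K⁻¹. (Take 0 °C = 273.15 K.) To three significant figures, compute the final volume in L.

V₃ ≈ 1.27 L

Convert: T₁ = 881.9 K.
Isothermal, so P V is constant: T₂ = T₁; V₂ = V₁·(P₁/P₂) = 2.531 L.
Reversible adiabatic, γ = 1.67: T₃ = T₂·(P₃/P₂)^((γ−1)/γ) = 1397 K; V₃ = V₂·(P₂/P₃)^(1/γ) = 1.273 L.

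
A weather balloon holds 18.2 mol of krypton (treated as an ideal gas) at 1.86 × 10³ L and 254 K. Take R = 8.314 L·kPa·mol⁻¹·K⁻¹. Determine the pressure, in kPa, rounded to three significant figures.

P ≈ 20.7 kPa

PV = nRT ⇒ P = nRT/V = (18.2 × 8.314 × 254) / 1.86e+03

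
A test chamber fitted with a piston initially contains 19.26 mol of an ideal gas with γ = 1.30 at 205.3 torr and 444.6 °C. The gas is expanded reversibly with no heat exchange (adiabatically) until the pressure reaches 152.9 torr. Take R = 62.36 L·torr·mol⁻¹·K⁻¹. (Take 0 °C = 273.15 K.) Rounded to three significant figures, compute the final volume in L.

V₂ ≈ 5.27e+03 L

Convert: T₁ = 717.8 K.
From PV = nRT: V₁ = nRT₁/P₁ = 4199 L.
Reversible adiabatic, γ = 1.30: T₂ = T₁·(P₂/P₁)^((γ−1)/γ) = 670.6 K; V₂ = V₁·(P₁/P₂)^(1/γ) = 5267 L.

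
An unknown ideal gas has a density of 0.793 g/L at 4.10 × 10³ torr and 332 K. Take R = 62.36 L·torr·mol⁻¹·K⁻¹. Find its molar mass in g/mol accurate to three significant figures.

M ≈ 4.00 g/mol

ρ = PM/(RT) ⇒ M = ρRT/P = (0.793 × 62.36 × 332.0) / 4.10e+03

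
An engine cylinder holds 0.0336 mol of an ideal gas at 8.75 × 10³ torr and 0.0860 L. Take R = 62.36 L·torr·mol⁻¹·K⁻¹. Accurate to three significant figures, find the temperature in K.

T ≈ 359 K

PV = nRT ⇒ T = PV/(nR) = (8.75e+03 × 0.0860) / (0.0336 × 62.36)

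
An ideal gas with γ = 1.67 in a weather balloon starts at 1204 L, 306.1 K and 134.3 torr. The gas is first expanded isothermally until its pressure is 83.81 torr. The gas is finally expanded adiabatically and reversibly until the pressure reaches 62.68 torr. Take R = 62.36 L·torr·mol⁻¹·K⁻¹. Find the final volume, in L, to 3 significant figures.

Isothermal, so P V is constant: T₂ = T₁; V₂ = V₁·(P₁/P₂) = 1929 L.
Reversible adiabatic, γ = 1.67: T₃ = T₂·(P₃/P₂)^((γ−1)/γ) = 272.4 K; V₃ = V₂·(P₂/P₃)^(1/γ) = 2296 L.

V₃ ≈ 2.30e+03 L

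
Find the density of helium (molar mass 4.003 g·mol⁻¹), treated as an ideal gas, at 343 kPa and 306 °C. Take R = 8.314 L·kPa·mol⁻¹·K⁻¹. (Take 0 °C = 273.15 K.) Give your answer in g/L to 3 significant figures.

ρ = PM/(RT) = (343 × 4.003) / (8.314 × 579.1)

ρ ≈ 0.285 g/L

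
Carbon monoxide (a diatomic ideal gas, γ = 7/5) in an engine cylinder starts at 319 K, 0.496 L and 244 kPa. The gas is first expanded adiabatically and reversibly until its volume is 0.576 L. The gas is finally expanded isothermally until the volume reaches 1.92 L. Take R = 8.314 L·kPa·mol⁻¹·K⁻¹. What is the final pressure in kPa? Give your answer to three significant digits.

Adiabatic (γ = 7/5), T V^(γ−1) and P V^γ constant: T₂ = T₁·(V₁/V₂)^(γ−1) = 300.5 K; P₂ = P₁·(V₁/V₂)^γ = 197.9 kPa.
T constant ⇒ Boyle's law P V = const: T₃ = T₂; P₃ = P₂·(V₂/V₃) = 59.37 kPa.

P₃ ≈ 59.4 kPa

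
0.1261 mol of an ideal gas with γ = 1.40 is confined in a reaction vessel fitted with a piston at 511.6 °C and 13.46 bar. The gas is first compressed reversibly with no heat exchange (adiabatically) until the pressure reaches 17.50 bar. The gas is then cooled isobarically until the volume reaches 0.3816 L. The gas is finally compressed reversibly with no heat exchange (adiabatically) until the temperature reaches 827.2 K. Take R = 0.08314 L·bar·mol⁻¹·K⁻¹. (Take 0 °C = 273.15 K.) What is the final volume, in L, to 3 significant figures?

V₄ ≈ 0.199 L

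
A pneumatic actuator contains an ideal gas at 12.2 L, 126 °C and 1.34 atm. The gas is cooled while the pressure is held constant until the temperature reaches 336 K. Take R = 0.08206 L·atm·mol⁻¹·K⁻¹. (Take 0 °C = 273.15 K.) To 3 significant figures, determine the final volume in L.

V₂ ≈ 10.3 L

Convert: T₁ = 399.1 K.
P constant ⇒ V ∝ T: P₂ = P₁; V₂ = V₁·(T₂/T₁) = 10.27 L.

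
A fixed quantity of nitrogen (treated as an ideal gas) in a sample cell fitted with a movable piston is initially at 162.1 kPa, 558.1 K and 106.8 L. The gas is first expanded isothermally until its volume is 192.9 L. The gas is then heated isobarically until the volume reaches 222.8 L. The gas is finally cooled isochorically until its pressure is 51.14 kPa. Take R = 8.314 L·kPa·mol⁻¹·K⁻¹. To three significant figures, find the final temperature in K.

T constant ⇒ Boyle's law P V = const: T₂ = T₁; P₂ = P₁·(V₁/V₂) = 89.75 kPa.
P constant ⇒ V ∝ T: P₃ = P₂; T₃ = T₂·(V₃/V₂) = 644.6 K.
Isochoric, so P/T is constant: V₄ = V₃; T₄ = T₃·(P₄/P₃) = 367.3 K.

T₄ ≈ 367 K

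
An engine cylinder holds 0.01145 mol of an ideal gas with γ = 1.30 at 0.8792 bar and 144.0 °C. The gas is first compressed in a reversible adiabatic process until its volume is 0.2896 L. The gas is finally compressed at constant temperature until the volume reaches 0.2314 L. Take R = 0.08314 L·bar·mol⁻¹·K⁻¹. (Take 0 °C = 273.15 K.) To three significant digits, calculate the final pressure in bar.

P₃ ≈ 1.96 bar

Convert: T₁ = 417.1 K.
From PV = nRT: V₁ = nRT₁/P₁ = 0.4517 L.
Adiabatic (γ = 1.30), T V^(γ−1) and P V^γ constant: T₂ = T₁·(V₁/V₂)^(γ−1) = 476.6 K; P₂ = P₁·(V₁/V₂)^γ = 1.567 bar.
Isothermal, so P V is constant: T₃ = T₂; P₃ = P₂·(V₂/V₃) = 1.961 bar.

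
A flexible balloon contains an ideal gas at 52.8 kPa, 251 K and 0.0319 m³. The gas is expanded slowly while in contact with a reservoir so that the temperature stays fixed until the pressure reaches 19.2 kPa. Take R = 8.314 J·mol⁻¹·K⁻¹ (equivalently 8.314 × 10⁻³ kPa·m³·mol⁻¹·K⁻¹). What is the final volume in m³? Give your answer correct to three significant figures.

V₂ ≈ 0.0877 m³

T constant ⇒ Boyle's law P V = const: T₂ = T₁; V₂ = V₁·(P₁/P₂) = 0.08772 m³.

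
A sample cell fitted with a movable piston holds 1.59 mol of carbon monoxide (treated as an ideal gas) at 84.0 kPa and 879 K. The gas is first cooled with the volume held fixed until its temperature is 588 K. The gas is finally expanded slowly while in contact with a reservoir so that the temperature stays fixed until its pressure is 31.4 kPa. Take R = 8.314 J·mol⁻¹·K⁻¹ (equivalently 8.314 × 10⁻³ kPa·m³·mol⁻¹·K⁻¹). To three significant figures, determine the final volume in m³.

V₃ ≈ 0.248 m³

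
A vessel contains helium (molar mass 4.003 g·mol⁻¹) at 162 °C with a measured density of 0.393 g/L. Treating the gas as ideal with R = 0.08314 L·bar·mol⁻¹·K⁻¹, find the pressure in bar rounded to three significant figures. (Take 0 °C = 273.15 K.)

ρ = PM/(RT) ⇒ P = ρRT/M = (0.393 × 0.08314 × 435.1) / 4.003

P ≈ 3.55 bar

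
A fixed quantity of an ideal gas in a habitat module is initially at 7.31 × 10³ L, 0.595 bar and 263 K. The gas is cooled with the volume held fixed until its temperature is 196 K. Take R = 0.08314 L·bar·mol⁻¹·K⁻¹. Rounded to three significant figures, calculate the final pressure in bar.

P₂ ≈ 0.443 bar

V constant ⇒ P ∝ T: V₂ = V₁; P₂ = P₁·(T₂/T₁) = 0.4434 bar.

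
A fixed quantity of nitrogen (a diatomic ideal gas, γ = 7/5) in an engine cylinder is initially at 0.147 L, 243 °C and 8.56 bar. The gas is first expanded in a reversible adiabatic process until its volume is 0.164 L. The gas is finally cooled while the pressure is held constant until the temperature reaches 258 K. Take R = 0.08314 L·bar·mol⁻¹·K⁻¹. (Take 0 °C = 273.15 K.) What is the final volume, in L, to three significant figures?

Convert: T₁ = 516.1 K.
Adiabatic (γ = 7/5), T V^(γ−1) and P V^γ constant: T₂ = T₁·(V₁/V₂)^(γ−1) = 494.0 K; P₂ = P₁·(V₁/V₂)^γ = 7.344 bar.
P constant ⇒ V ∝ T: P₃ = P₂; V₃ = V₂·(T₃/T₂) = 0.08564 L.

V₃ ≈ 0.0856 L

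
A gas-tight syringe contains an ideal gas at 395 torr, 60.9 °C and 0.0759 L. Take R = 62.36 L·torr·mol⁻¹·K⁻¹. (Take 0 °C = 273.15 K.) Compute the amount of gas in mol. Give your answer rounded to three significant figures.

Convert: T = 334.05 K.
PV = nRT ⇒ n = PV/(RT) = (395 × 0.0759) / (62.36 × 334.05)

n ≈ 0.00144 mol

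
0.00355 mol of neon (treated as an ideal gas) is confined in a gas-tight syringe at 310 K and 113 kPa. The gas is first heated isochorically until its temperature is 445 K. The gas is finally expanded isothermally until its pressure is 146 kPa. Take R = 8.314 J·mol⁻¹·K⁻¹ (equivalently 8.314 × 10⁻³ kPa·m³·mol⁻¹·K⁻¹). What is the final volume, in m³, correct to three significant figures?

From PV = nRT: V₁ = nRT₁/P₁ = 8.097e-05 m³.
V constant ⇒ P ∝ T: V₂ = V₁; P₂ = P₁·(T₂/T₁) = 162.2 kPa.
Isothermal, so P V is constant: T₃ = T₂; V₃ = V₂·(P₂/P₃) = 8.996e-05 m³.

V₃ ≈ 9.00e-05 m³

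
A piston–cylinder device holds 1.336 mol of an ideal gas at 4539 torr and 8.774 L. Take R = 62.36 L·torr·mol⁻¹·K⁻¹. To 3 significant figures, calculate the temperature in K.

T ≈ 478 K

PV = nRT ⇒ T = PV/(nR) = (4539 × 8.774) / (1.336 × 62.36)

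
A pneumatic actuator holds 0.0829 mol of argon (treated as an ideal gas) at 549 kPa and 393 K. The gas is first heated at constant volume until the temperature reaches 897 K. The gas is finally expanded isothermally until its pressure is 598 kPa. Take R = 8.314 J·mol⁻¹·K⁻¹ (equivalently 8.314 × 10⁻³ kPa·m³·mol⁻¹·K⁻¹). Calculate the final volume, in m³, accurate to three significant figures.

V₃ ≈ 0.00103 m³

From PV = nRT: V₁ = nRT₁/P₁ = 0.0004934 m³.
V constant ⇒ P ∝ T: V₂ = V₁; P₂ = P₁·(T₂/T₁) = 1253 kPa.
Isothermal, so P V is constant: T₃ = T₂; V₃ = V₂·(P₂/P₃) = 0.001034 m³.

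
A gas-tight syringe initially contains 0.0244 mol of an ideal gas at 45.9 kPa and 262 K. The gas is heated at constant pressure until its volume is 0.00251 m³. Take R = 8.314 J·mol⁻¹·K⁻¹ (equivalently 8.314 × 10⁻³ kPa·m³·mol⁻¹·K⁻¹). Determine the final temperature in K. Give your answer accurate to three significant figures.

T₂ ≈ 568 K

From PV = nRT: V₁ = nRT₁/P₁ = 0.001158 m³.
P constant ⇒ V ∝ T: P₂ = P₁; T₂ = T₁·(V₂/V₁) = 567.9 K.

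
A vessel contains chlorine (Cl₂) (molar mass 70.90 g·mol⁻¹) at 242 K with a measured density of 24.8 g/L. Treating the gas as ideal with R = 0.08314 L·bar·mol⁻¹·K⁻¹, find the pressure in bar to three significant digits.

ρ = PM/(RT) ⇒ P = ρRT/M = (24.8 × 0.08314 × 242.0) / 70.90

P ≈ 7.04 bar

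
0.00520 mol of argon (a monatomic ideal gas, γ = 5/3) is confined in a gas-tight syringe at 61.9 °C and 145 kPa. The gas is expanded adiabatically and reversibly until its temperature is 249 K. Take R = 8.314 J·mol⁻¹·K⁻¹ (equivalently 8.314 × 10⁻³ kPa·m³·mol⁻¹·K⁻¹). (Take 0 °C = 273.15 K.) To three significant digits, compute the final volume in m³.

V₂ ≈ 0.000156 m³

Convert: T₁ = 335.0 K.
From PV = nRT: V₁ = nRT₁/P₁ = 9.990e-05 m³.
Adiabatic (γ = 5/3), T V^(γ−1) and P V^γ constant: P₂ = P₁·(T₂/T₁)^(γ/(γ−1)) = 69.04 kPa; V₂ = V₁·(T₁/T₂)^(1/(γ−1)) = 0.0001559 m³.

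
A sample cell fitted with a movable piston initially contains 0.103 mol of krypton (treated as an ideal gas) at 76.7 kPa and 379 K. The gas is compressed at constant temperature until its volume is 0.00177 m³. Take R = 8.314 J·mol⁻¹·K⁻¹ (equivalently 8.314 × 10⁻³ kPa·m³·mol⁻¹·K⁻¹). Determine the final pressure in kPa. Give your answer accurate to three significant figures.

P₂ ≈ 183 kPa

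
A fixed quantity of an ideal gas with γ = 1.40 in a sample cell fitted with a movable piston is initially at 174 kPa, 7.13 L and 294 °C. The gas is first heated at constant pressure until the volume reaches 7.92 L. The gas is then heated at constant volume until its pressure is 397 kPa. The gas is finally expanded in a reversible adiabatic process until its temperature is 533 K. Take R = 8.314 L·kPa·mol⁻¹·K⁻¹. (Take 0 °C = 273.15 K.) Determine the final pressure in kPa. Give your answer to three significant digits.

P₄ ≈ 12.3 kPa

Convert: T₁ = 567.1 K.
Isobaric, so V/T is constant: P₂ = P₁; T₂ = T₁·(V₂/V₁) = 630.0 K.
V constant ⇒ P ∝ T: V₃ = V₂; T₃ = T₂·(P₃/P₂) = 1437 K.
Adiabatic (γ = 1.40), T V^(γ−1) and P V^γ constant: P₄ = P₃·(T₄/T₃)^(γ/(γ−1)) = 12.33 kPa; V₄ = V₃·(T₃/T₄)^(1/(γ−1)) = 94.59 L.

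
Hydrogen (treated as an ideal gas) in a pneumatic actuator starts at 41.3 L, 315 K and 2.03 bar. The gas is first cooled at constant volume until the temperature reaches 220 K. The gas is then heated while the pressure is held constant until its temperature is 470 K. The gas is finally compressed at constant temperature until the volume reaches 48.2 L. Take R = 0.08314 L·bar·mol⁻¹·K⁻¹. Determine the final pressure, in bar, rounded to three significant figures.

P₄ ≈ 2.60 bar

V constant ⇒ P ∝ T: V₂ = V₁; P₂ = P₁·(T₂/T₁) = 1.418 bar.
P constant ⇒ V ∝ T: P₃ = P₂; V₃ = V₂·(T₃/T₂) = 88.23 L.
T constant ⇒ Boyle's law P V = const: T₄ = T₃; P₄ = P₃·(V₃/V₄) = 2.595 bar.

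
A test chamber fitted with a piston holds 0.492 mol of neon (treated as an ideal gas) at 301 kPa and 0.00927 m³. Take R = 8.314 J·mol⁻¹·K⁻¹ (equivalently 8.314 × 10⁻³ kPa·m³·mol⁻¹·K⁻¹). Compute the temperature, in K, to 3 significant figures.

T ≈ 682 K

PV = nRT ⇒ T = PV/(nR) = (301 × 0.00927) / (0.492 × 8.314 × 10⁻³)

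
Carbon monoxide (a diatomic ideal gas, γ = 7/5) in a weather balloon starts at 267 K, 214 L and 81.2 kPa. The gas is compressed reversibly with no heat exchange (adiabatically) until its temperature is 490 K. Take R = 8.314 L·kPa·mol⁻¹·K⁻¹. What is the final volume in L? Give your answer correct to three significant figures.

V₂ ≈ 46.9 L

Adiabatic (γ = 7/5), T V^(γ−1) and P V^γ constant: P₂ = P₁·(T₂/T₁)^(γ/(γ−1)) = 679.9 kPa; V₂ = V₁·(T₁/T₂)^(1/(γ−1)) = 46.90 L.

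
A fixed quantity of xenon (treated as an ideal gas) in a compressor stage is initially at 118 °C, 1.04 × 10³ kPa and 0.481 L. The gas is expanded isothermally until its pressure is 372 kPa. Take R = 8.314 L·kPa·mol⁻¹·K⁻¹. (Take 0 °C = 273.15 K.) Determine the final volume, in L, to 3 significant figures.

Convert: T₁ = 391.1 K.
Isothermal, so P V is constant: T₂ = T₁; V₂ = V₁·(P₁/P₂) = 1.345 L.

V₂ ≈ 1.34 L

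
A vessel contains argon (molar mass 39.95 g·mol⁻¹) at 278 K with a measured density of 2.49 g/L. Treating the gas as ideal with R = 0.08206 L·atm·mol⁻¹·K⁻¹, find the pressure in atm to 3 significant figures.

P ≈ 1.42 atm

ρ = PM/(RT) ⇒ P = ρRT/M = (2.49 × 0.08206 × 278.0) / 39.95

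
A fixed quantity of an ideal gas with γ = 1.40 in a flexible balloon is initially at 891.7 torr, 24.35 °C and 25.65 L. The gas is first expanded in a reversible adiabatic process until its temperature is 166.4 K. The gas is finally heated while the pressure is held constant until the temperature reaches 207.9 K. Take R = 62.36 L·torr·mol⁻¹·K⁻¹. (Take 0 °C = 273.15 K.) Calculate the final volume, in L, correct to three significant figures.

Convert: T₁ = 297.5 K.
Reversible adiabatic, γ = 1.40: P₂ = P₁·(T₂/T₁)^(γ/(γ−1)) = 116.7 torr; V₂ = V₁·(T₁/T₂)^(1/(γ−1)) = 109.6 L.
P constant ⇒ V ∝ T: P₃ = P₂; V₃ = V₂·(T₃/T₂) = 137.0 L.

V₃ ≈ 137 L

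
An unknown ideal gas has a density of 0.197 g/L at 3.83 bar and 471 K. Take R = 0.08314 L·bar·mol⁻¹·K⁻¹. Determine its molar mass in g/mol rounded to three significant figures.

ρ = PM/(RT) ⇒ M = ρRT/P = (0.197 × 0.08314 × 471.0) / 3.83

M ≈ 2.01 g/mol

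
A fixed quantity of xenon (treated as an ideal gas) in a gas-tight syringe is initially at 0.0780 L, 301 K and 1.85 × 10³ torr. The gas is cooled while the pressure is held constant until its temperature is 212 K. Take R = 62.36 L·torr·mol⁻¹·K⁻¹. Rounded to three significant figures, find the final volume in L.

V₂ ≈ 0.0549 L

Isobaric, so V/T is constant: P₂ = P₁; V₂ = V₁·(T₂/T₁) = 0.05494 L.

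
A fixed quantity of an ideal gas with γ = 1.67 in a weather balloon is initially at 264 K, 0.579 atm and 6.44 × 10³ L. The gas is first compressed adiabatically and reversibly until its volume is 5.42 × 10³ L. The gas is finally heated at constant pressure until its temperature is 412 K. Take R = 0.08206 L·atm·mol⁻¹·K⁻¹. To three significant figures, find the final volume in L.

Adiabatic (γ = 1.67), T V^(γ−1) and P V^γ constant: T₂ = T₁·(V₁/V₂)^(γ−1) = 296.3 K; P₂ = P₁·(V₁/V₂)^γ = 0.7722 atm.
P constant ⇒ V ∝ T: P₃ = P₂; V₃ = V₂·(T₃/T₂) = 7536 L.

V₃ ≈ 7.54e+03 L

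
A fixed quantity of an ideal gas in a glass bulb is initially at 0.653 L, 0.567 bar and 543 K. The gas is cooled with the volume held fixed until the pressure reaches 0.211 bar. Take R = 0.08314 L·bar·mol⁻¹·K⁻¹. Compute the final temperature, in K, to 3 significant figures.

T₂ ≈ 202 K

V constant ⇒ P ∝ T: V₂ = V₁; T₂ = T₁·(P₂/P₁) = 202.1 K.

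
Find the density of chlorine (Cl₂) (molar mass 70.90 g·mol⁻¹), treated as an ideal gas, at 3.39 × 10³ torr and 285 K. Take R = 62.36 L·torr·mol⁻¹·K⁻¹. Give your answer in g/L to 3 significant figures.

ρ ≈ 13.5 g/L

ρ = PM/(RT) = (3.39e+03 × 70.90) / (62.36 × 285.0)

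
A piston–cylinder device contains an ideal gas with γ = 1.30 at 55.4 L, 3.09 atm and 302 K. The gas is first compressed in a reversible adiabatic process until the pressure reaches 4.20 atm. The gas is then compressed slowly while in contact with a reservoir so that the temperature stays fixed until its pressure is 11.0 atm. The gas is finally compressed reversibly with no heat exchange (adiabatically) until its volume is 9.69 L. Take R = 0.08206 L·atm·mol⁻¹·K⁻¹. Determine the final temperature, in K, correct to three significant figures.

Reversible adiabatic, γ = 1.30: T₂ = T₁·(P₂/P₁)^((γ−1)/γ) = 324.2 K; V₂ = V₁·(P₁/P₂)^(1/γ) = 43.75 L.
T constant ⇒ Boyle's law P V = const: T₃ = T₂; V₃ = V₂·(P₂/P₃) = 16.70 L.
Adiabatic (γ = 1.30), T V^(γ−1) and P V^γ constant: T₄ = T₃·(V₃/V₄)^(γ−1) = 381.7 K; P₄ = P₃·(V₃/V₄)^γ = 22.33 atm.

T₄ ≈ 382 K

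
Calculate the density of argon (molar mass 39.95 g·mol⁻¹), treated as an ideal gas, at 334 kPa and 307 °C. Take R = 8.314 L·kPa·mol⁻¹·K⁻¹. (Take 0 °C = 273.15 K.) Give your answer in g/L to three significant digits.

ρ ≈ 2.77 g/L

ρ = PM/(RT) = (334 × 39.95) / (8.314 × 580.1)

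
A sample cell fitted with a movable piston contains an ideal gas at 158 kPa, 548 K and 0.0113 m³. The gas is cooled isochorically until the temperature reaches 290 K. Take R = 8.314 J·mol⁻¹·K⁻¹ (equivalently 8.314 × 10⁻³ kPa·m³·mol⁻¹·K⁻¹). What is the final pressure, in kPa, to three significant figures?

V constant ⇒ P ∝ T: V₂ = V₁; P₂ = P₁·(T₂/T₁) = 83.61 kPa.

P₂ ≈ 83.6 kPa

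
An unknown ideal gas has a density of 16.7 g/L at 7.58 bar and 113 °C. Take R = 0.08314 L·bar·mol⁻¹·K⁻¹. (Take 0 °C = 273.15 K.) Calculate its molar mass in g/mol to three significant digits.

ρ = PM/(RT) ⇒ M = ρRT/P = (16.7 × 0.08314 × 386.1) / 7.58

M ≈ 70.7 g/mol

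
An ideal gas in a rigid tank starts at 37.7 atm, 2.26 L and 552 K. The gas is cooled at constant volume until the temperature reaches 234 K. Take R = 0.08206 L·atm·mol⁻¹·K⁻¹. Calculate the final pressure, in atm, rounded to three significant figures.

Isochoric, so P/T is constant: V₂ = V₁; P₂ = P₁·(T₂/T₁) = 15.98 atm.

P₂ ≈ 16.0 atm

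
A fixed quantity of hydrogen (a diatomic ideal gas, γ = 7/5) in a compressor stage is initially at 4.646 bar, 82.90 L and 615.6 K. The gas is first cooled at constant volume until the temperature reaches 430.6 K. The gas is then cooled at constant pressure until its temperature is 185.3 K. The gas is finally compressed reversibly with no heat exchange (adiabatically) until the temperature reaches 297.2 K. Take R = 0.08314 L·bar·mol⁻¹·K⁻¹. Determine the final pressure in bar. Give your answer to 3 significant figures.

Isochoric, so P/T is constant: V₂ = V₁; P₂ = P₁·(T₂/T₁) = 3.250 bar.
P constant ⇒ V ∝ T: P₃ = P₂; V₃ = V₂·(T₃/T₂) = 35.67 L.
Adiabatic (γ = 7/5), T V^(γ−1) and P V^γ constant: P₄ = P₃·(T₄/T₃)^(γ/(γ−1)) = 16.98 bar; V₄ = V₃·(T₃/T₄)^(1/(γ−1)) = 10.95 L.

P₄ ≈ 17.0 bar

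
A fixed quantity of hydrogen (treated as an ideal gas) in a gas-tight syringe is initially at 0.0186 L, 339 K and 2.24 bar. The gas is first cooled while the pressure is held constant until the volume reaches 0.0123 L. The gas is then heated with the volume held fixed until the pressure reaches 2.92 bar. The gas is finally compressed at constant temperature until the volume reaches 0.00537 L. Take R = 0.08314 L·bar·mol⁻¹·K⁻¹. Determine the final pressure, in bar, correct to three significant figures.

P₄ ≈ 6.69 bar

P constant ⇒ V ∝ T: P₂ = P₁; T₂ = T₁·(V₂/V₁) = 224.2 K.
V constant ⇒ P ∝ T: V₃ = V₂; T₃ = T₂·(P₃/P₂) = 292.2 K.
Isothermal, so P V is constant: T₄ = T₃; P₄ = P₃·(V₃/V₄) = 6.688 bar.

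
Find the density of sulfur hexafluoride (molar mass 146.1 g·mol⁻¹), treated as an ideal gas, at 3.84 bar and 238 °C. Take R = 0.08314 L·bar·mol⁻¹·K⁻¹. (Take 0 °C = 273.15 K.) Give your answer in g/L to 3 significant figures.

ρ = PM/(RT) = (3.84 × 146.1) / (0.08314 × 511.1)

ρ ≈ 13.2 g/L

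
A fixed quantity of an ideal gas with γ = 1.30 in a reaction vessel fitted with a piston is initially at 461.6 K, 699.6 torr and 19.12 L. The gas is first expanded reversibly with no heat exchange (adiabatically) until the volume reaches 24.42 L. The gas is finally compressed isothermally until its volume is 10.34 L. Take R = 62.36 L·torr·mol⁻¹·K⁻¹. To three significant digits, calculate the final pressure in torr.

Adiabatic (γ = 1.30), T V^(γ−1) and P V^γ constant: T₂ = T₁·(V₁/V₂)^(γ−1) = 428.9 K; P₂ = P₁·(V₁/V₂)^γ = 509.0 torr.
Isothermal, so P V is constant: T₃ = T₂; P₃ = P₂·(V₂/V₃) = 1202 torr.

P₃ ≈ 1.20e+03 torr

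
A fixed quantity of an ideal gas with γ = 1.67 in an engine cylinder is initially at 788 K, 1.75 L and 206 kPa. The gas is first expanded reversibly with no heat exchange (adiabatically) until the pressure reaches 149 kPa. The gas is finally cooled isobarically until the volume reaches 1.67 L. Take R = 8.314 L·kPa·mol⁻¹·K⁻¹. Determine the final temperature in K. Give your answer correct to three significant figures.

T₃ ≈ 544 K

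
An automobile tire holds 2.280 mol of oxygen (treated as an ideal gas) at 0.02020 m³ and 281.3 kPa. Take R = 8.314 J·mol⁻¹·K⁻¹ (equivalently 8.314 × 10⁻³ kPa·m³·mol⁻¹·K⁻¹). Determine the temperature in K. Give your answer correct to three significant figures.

T ≈ 300 K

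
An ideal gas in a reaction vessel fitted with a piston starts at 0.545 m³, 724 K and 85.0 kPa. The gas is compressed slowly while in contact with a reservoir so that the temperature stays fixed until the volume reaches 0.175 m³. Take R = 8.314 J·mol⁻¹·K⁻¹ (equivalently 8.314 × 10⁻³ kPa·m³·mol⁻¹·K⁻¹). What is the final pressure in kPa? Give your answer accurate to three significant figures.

Isothermal, so P V is constant: T₂ = T₁; P₂ = P₁·(V₁/V₂) = 264.7 kPa.

P₂ ≈ 265 kPa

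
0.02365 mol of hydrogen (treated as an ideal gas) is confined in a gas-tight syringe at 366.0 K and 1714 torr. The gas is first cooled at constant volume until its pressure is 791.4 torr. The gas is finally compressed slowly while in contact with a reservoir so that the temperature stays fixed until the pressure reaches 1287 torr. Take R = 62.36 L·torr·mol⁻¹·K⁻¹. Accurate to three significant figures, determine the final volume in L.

V₃ ≈ 0.194 L

From PV = nRT: V₁ = nRT₁/P₁ = 0.3149 L.
V constant ⇒ P ∝ T: V₂ = V₁; T₂ = T₁·(P₂/P₁) = 169.0 K.
Isothermal, so P V is constant: T₃ = T₂; V₃ = V₂·(P₂/P₃) = 0.1937 L.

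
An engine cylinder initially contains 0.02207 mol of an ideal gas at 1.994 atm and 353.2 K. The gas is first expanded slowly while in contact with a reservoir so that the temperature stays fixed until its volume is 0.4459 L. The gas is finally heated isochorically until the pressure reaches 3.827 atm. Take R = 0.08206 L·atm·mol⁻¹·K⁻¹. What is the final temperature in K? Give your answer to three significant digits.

From PV = nRT: V₁ = nRT₁/P₁ = 0.3208 L.
T constant ⇒ Boyle's law P V = const: T₂ = T₁; P₂ = P₁·(V₁/V₂) = 1.435 atm.
Isochoric, so P/T is constant: V₃ = V₂; T₃ = T₂·(P₃/P₂) = 942.2 K.

T₃ ≈ 942 K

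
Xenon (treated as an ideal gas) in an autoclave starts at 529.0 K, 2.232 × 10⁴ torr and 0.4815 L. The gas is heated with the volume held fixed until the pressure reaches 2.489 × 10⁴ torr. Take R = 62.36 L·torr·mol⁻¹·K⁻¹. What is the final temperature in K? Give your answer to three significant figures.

T₂ ≈ 590 K

V constant ⇒ P ∝ T: V₂ = V₁; T₂ = T₁·(P₂/P₁) = 589.9 K.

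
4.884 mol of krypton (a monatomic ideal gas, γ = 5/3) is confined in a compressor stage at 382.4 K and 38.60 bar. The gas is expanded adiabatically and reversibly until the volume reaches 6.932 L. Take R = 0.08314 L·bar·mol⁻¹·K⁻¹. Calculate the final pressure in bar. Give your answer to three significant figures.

From PV = nRT: V₁ = nRT₁/P₁ = 4.023 L.
Reversible adiabatic, γ = 5/3: T₂ = T₁·(V₁/V₂)^(γ−1) = 266.0 K; P₂ = P₁·(V₁/V₂)^γ = 15.58 bar.

P₂ ≈ 15.6 bar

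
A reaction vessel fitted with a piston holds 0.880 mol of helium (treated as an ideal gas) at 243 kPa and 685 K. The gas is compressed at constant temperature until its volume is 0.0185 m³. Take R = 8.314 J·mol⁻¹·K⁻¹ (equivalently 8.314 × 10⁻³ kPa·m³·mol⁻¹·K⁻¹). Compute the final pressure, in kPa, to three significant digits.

P₂ ≈ 271 kPa

From PV = nRT: V₁ = nRT₁/P₁ = 0.02062 m³.
Isothermal, so P V is constant: T₂ = T₁; P₂ = P₁·(V₁/V₂) = 270.9 kPa.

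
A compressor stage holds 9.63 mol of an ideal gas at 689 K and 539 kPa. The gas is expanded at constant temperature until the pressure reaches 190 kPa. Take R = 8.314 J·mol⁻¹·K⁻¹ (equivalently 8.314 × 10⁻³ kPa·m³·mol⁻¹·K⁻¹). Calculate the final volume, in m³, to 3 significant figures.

V₂ ≈ 0.290 m³

From PV = nRT: V₁ = nRT₁/P₁ = 0.1023 m³.
T constant ⇒ Boyle's law P V = const: T₂ = T₁; V₂ = V₁·(P₁/P₂) = 0.2903 m³.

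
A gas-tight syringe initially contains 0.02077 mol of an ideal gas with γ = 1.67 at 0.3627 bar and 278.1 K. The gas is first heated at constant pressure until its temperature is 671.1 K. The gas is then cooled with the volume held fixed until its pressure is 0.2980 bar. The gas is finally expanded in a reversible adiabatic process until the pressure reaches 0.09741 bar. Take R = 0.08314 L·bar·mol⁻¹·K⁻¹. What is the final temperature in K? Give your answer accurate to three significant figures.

T₄ ≈ 352 K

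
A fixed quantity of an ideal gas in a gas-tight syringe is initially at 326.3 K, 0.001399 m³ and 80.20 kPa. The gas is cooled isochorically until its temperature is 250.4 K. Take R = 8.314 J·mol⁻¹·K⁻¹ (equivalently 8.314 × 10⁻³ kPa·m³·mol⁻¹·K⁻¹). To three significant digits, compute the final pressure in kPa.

P₂ ≈ 61.5 kPa

Isochoric, so P/T is constant: V₂ = V₁; P₂ = P₁·(T₂/T₁) = 61.54 kPa.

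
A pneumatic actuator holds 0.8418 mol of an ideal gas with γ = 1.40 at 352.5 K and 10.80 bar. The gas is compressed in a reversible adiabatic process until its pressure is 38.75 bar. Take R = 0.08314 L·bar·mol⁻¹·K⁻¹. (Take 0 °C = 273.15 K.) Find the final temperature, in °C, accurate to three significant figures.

T₂ ≈ 235 °C

From PV = nRT: V₁ = nRT₁/P₁ = 2.284 L.
Reversible adiabatic, γ = 1.40: T₂ = T₁·(P₂/P₁)^((γ−1)/γ) = 507.8 K; V₂ = V₁·(P₁/P₂)^(1/γ) = 0.9171 L.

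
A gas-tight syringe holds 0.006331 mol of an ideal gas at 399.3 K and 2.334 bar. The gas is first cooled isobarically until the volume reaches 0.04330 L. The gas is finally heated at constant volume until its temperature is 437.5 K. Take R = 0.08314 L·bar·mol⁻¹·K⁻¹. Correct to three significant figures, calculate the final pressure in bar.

P₃ ≈ 5.32 bar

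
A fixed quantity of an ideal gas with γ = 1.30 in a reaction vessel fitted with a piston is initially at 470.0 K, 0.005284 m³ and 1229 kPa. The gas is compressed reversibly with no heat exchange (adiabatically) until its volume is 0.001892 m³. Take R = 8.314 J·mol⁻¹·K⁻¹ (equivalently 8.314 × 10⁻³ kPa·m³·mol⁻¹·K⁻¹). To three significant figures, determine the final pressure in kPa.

Adiabatic (γ = 1.30), T V^(γ−1) and P V^γ constant: T₂ = T₁·(V₁/V₂)^(γ−1) = 639.6 K; P₂ = P₁·(V₁/V₂)^γ = 4671 kPa.

P₂ ≈ 4.67e+03 kPa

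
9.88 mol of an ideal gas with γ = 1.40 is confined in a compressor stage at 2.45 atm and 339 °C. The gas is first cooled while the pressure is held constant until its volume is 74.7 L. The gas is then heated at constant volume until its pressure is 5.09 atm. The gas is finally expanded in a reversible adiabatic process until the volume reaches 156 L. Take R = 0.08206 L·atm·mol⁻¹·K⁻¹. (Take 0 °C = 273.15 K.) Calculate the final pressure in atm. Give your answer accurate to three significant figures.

Convert: T₁ = 612.1 K.
From PV = nRT: V₁ = nRT₁/P₁ = 202.6 L.
Isobaric, so V/T is constant: P₂ = P₁; T₂ = T₁·(V₂/V₁) = 225.7 K.
Isochoric, so P/T is constant: V₃ = V₂; T₃ = T₂·(P₃/P₂) = 469.0 K.
Reversible adiabatic, γ = 1.40: T₄ = T₃·(V₃/V₄)^(γ−1) = 349.3 K; P₄ = P₃·(V₃/V₄)^γ = 1.815 atm.

P₄ ≈ 1.82 atm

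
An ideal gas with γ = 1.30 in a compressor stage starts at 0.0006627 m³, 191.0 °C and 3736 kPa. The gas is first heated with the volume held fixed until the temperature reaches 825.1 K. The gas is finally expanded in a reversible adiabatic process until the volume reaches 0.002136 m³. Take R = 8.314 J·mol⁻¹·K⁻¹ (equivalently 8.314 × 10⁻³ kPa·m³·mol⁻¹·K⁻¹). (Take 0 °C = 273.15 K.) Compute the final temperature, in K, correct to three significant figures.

T₃ ≈ 581 K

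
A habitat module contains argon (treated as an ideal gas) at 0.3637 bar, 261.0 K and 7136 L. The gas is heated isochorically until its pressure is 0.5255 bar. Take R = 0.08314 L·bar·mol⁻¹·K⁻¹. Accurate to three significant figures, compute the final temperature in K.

T₂ ≈ 377 K

Isochoric, so P/T is constant: V₂ = V₁; T₂ = T₁·(P₂/P₁) = 377.1 K.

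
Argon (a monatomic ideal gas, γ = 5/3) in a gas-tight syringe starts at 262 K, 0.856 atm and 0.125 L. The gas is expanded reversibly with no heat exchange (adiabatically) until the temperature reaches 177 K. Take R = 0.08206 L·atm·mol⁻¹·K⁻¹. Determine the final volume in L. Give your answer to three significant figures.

Adiabatic (γ = 5/3), T V^(γ−1) and P V^γ constant: P₂ = P₁·(T₂/T₁)^(γ/(γ−1)) = 0.3211 atm; V₂ = V₁·(T₁/T₂)^(1/(γ−1)) = 0.2251 L.

V₂ ≈ 0.225 L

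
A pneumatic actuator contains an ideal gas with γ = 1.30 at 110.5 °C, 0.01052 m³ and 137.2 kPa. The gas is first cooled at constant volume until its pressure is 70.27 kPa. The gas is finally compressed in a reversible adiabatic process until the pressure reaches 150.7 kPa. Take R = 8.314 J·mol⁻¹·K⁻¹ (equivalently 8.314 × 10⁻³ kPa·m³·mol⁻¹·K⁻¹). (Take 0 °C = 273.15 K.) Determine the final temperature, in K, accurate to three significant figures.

T₃ ≈ 234 K

Convert: T₁ = 383.6 K.
Isochoric, so P/T is constant: V₂ = V₁; T₂ = T₁·(P₂/P₁) = 196.5 K.
Adiabatic (γ = 1.30), T V^(γ−1) and P V^γ constant: T₃ = T₂·(P₃/P₂)^((γ−1)/γ) = 234.3 K; V₃ = V₂·(P₂/P₃)^(1/γ) = 0.005850 m³.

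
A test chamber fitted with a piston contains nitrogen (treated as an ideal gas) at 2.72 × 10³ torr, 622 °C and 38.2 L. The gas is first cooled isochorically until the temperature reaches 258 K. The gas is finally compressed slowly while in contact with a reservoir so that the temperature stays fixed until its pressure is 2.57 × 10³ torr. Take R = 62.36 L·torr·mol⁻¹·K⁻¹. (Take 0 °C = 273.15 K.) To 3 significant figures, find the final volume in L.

V₃ ≈ 11.7 L

Convert: T₁ = 895.1 K.
V constant ⇒ P ∝ T: V₂ = V₁; P₂ = P₁·(T₂/T₁) = 784.0 torr.
Isothermal, so P V is constant: T₃ = T₂; V₃ = V₂·(P₂/P₃) = 11.65 L.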